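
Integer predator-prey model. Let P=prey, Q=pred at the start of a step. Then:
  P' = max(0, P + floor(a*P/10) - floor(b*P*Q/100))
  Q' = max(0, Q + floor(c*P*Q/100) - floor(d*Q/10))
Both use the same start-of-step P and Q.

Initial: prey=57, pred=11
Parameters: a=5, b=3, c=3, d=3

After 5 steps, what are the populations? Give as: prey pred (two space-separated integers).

Step 1: prey: 57+28-18=67; pred: 11+18-3=26
Step 2: prey: 67+33-52=48; pred: 26+52-7=71
Step 3: prey: 48+24-102=0; pred: 71+102-21=152
Step 4: prey: 0+0-0=0; pred: 152+0-45=107
Step 5: prey: 0+0-0=0; pred: 107+0-32=75

Answer: 0 75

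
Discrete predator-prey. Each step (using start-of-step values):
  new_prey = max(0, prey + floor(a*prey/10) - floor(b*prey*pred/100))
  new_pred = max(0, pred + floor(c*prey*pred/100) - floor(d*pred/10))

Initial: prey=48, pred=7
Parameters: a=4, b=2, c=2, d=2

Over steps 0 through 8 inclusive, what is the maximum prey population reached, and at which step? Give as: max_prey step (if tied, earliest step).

Step 1: prey: 48+19-6=61; pred: 7+6-1=12
Step 2: prey: 61+24-14=71; pred: 12+14-2=24
Step 3: prey: 71+28-34=65; pred: 24+34-4=54
Step 4: prey: 65+26-70=21; pred: 54+70-10=114
Step 5: prey: 21+8-47=0; pred: 114+47-22=139
Step 6: prey: 0+0-0=0; pred: 139+0-27=112
Step 7: prey: 0+0-0=0; pred: 112+0-22=90
Step 8: prey: 0+0-0=0; pred: 90+0-18=72
Max prey = 71 at step 2

Answer: 71 2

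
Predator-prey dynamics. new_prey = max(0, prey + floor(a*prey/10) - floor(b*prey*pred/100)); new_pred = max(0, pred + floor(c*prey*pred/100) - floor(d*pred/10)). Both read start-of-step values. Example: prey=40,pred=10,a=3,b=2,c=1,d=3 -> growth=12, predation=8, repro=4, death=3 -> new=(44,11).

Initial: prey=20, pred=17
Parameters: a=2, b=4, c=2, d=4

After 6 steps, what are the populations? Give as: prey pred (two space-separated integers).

Step 1: prey: 20+4-13=11; pred: 17+6-6=17
Step 2: prey: 11+2-7=6; pred: 17+3-6=14
Step 3: prey: 6+1-3=4; pred: 14+1-5=10
Step 4: prey: 4+0-1=3; pred: 10+0-4=6
Step 5: prey: 3+0-0=3; pred: 6+0-2=4
Step 6: prey: 3+0-0=3; pred: 4+0-1=3

Answer: 3 3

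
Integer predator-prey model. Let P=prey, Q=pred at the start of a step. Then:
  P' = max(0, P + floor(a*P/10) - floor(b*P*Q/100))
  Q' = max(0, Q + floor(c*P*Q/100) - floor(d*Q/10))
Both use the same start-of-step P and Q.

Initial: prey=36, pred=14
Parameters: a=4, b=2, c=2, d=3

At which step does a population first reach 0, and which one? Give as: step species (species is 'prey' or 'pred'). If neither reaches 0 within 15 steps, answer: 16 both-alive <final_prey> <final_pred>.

Answer: 16 both-alive 1 3

Derivation:
Step 1: prey: 36+14-10=40; pred: 14+10-4=20
Step 2: prey: 40+16-16=40; pred: 20+16-6=30
Step 3: prey: 40+16-24=32; pred: 30+24-9=45
Step 4: prey: 32+12-28=16; pred: 45+28-13=60
Step 5: prey: 16+6-19=3; pred: 60+19-18=61
Step 6: prey: 3+1-3=1; pred: 61+3-18=46
Step 7: prey: 1+0-0=1; pred: 46+0-13=33
Step 8: prey: 1+0-0=1; pred: 33+0-9=24
Step 9: prey: 1+0-0=1; pred: 24+0-7=17
Step 10: prey: 1+0-0=1; pred: 17+0-5=12
Step 11: prey: 1+0-0=1; pred: 12+0-3=9
Step 12: prey: 1+0-0=1; pred: 9+0-2=7
Step 13: prey: 1+0-0=1; pred: 7+0-2=5
Step 14: prey: 1+0-0=1; pred: 5+0-1=4
Step 15: prey: 1+0-0=1; pred: 4+0-1=3
No extinction within 15 steps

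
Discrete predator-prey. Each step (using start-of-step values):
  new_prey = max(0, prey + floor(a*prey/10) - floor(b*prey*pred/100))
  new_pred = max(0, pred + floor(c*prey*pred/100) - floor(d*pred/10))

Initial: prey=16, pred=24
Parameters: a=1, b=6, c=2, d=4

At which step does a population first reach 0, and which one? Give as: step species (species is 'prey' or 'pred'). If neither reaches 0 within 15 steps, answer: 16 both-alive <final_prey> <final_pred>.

Answer: 1 prey

Derivation:
Step 1: prey: 16+1-23=0; pred: 24+7-9=22
First extinction: prey at step 1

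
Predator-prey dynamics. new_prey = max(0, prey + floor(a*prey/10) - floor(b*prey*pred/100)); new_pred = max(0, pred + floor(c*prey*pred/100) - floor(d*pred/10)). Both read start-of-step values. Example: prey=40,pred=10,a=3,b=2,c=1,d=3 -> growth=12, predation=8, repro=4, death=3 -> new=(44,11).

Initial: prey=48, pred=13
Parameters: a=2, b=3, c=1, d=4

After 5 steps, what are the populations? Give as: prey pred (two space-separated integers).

Answer: 16 9

Derivation:
Step 1: prey: 48+9-18=39; pred: 13+6-5=14
Step 2: prey: 39+7-16=30; pred: 14+5-5=14
Step 3: prey: 30+6-12=24; pred: 14+4-5=13
Step 4: prey: 24+4-9=19; pred: 13+3-5=11
Step 5: prey: 19+3-6=16; pred: 11+2-4=9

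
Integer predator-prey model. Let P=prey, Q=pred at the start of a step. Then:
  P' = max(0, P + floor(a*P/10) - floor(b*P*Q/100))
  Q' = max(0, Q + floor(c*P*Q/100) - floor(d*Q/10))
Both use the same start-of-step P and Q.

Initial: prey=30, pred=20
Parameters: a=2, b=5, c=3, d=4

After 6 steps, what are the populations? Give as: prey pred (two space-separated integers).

Answer: 0 4

Derivation:
Step 1: prey: 30+6-30=6; pred: 20+18-8=30
Step 2: prey: 6+1-9=0; pred: 30+5-12=23
Step 3: prey: 0+0-0=0; pred: 23+0-9=14
Step 4: prey: 0+0-0=0; pred: 14+0-5=9
Step 5: prey: 0+0-0=0; pred: 9+0-3=6
Step 6: prey: 0+0-0=0; pred: 6+0-2=4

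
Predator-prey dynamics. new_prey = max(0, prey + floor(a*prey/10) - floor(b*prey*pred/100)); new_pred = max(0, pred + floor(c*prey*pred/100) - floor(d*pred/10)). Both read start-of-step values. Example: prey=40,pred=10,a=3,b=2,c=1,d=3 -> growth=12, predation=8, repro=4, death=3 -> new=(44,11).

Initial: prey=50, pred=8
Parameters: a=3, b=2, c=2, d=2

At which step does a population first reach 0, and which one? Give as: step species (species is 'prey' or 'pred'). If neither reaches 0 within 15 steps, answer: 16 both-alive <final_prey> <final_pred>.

Step 1: prey: 50+15-8=57; pred: 8+8-1=15
Step 2: prey: 57+17-17=57; pred: 15+17-3=29
Step 3: prey: 57+17-33=41; pred: 29+33-5=57
Step 4: prey: 41+12-46=7; pred: 57+46-11=92
Step 5: prey: 7+2-12=0; pred: 92+12-18=86
First extinction: prey at step 5

Answer: 5 prey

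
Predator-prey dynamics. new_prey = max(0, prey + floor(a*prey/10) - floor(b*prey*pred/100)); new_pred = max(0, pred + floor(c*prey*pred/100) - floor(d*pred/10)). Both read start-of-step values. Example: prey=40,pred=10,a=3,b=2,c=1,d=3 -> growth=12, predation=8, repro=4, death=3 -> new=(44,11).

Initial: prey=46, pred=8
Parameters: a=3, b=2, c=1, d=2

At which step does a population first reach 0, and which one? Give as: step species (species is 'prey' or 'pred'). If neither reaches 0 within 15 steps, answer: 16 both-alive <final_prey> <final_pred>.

Step 1: prey: 46+13-7=52; pred: 8+3-1=10
Step 2: prey: 52+15-10=57; pred: 10+5-2=13
Step 3: prey: 57+17-14=60; pred: 13+7-2=18
Step 4: prey: 60+18-21=57; pred: 18+10-3=25
Step 5: prey: 57+17-28=46; pred: 25+14-5=34
Step 6: prey: 46+13-31=28; pred: 34+15-6=43
Step 7: prey: 28+8-24=12; pred: 43+12-8=47
Step 8: prey: 12+3-11=4; pred: 47+5-9=43
Step 9: prey: 4+1-3=2; pred: 43+1-8=36
Step 10: prey: 2+0-1=1; pred: 36+0-7=29
Step 11: prey: 1+0-0=1; pred: 29+0-5=24
Step 12: prey: 1+0-0=1; pred: 24+0-4=20
Step 13: prey: 1+0-0=1; pred: 20+0-4=16
Step 14: prey: 1+0-0=1; pred: 16+0-3=13
Step 15: prey: 1+0-0=1; pred: 13+0-2=11
No extinction within 15 steps

Answer: 16 both-alive 1 11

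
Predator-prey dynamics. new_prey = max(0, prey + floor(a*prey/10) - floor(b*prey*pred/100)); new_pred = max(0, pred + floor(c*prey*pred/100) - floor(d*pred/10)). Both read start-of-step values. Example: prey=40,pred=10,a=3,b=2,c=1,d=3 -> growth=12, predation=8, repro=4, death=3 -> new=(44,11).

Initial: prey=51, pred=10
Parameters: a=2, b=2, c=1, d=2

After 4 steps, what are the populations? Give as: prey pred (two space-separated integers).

Step 1: prey: 51+10-10=51; pred: 10+5-2=13
Step 2: prey: 51+10-13=48; pred: 13+6-2=17
Step 3: prey: 48+9-16=41; pred: 17+8-3=22
Step 4: prey: 41+8-18=31; pred: 22+9-4=27

Answer: 31 27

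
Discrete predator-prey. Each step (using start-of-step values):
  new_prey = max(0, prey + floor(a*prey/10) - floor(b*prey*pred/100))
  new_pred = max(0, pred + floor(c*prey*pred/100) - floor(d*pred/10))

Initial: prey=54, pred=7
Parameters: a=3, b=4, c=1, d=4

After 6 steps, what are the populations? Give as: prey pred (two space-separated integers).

Step 1: prey: 54+16-15=55; pred: 7+3-2=8
Step 2: prey: 55+16-17=54; pred: 8+4-3=9
Step 3: prey: 54+16-19=51; pred: 9+4-3=10
Step 4: prey: 51+15-20=46; pred: 10+5-4=11
Step 5: prey: 46+13-20=39; pred: 11+5-4=12
Step 6: prey: 39+11-18=32; pred: 12+4-4=12

Answer: 32 12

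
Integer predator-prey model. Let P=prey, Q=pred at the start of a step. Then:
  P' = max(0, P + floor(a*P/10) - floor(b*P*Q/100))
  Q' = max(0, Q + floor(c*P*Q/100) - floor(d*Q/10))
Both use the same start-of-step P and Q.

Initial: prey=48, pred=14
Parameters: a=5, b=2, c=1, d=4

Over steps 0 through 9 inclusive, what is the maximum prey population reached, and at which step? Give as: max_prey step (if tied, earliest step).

Step 1: prey: 48+24-13=59; pred: 14+6-5=15
Step 2: prey: 59+29-17=71; pred: 15+8-6=17
Step 3: prey: 71+35-24=82; pred: 17+12-6=23
Step 4: prey: 82+41-37=86; pred: 23+18-9=32
Step 5: prey: 86+43-55=74; pred: 32+27-12=47
Step 6: prey: 74+37-69=42; pred: 47+34-18=63
Step 7: prey: 42+21-52=11; pred: 63+26-25=64
Step 8: prey: 11+5-14=2; pred: 64+7-25=46
Step 9: prey: 2+1-1=2; pred: 46+0-18=28
Max prey = 86 at step 4

Answer: 86 4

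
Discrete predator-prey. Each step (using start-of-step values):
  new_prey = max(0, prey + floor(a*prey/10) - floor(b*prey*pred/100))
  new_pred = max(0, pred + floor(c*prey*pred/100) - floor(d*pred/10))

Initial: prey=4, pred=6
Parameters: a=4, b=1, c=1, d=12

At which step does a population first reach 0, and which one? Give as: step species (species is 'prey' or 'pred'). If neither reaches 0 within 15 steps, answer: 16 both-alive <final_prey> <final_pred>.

Step 1: prey: 4+1-0=5; pred: 6+0-7=0
First extinction: pred at step 1

Answer: 1 pred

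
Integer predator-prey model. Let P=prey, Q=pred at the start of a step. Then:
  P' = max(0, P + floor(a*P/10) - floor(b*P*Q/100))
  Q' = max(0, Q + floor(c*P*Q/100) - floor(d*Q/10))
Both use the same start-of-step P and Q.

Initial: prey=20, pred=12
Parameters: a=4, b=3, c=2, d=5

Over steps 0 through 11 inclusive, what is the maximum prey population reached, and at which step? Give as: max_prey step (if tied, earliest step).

Step 1: prey: 20+8-7=21; pred: 12+4-6=10
Step 2: prey: 21+8-6=23; pred: 10+4-5=9
Step 3: prey: 23+9-6=26; pred: 9+4-4=9
Step 4: prey: 26+10-7=29; pred: 9+4-4=9
Step 5: prey: 29+11-7=33; pred: 9+5-4=10
Step 6: prey: 33+13-9=37; pred: 10+6-5=11
Step 7: prey: 37+14-12=39; pred: 11+8-5=14
Step 8: prey: 39+15-16=38; pred: 14+10-7=17
Step 9: prey: 38+15-19=34; pred: 17+12-8=21
Step 10: prey: 34+13-21=26; pred: 21+14-10=25
Step 11: prey: 26+10-19=17; pred: 25+13-12=26
Max prey = 39 at step 7

Answer: 39 7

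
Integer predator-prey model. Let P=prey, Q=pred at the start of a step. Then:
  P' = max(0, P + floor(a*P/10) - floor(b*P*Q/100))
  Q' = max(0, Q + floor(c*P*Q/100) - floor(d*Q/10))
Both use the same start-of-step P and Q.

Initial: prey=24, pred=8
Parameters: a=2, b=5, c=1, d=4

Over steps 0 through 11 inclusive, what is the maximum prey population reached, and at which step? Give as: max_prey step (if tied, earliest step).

Step 1: prey: 24+4-9=19; pred: 8+1-3=6
Step 2: prey: 19+3-5=17; pred: 6+1-2=5
Step 3: prey: 17+3-4=16; pred: 5+0-2=3
Step 4: prey: 16+3-2=17; pred: 3+0-1=2
Step 5: prey: 17+3-1=19; pred: 2+0-0=2
Step 6: prey: 19+3-1=21; pred: 2+0-0=2
Step 7: prey: 21+4-2=23; pred: 2+0-0=2
Step 8: prey: 23+4-2=25; pred: 2+0-0=2
Step 9: prey: 25+5-2=28; pred: 2+0-0=2
Step 10: prey: 28+5-2=31; pred: 2+0-0=2
Step 11: prey: 31+6-3=34; pred: 2+0-0=2
Max prey = 34 at step 11

Answer: 34 11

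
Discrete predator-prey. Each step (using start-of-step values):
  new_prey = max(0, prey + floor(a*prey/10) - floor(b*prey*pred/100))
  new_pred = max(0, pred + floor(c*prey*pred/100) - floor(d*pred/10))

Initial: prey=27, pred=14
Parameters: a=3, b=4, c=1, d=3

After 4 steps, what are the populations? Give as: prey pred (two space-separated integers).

Step 1: prey: 27+8-15=20; pred: 14+3-4=13
Step 2: prey: 20+6-10=16; pred: 13+2-3=12
Step 3: prey: 16+4-7=13; pred: 12+1-3=10
Step 4: prey: 13+3-5=11; pred: 10+1-3=8

Answer: 11 8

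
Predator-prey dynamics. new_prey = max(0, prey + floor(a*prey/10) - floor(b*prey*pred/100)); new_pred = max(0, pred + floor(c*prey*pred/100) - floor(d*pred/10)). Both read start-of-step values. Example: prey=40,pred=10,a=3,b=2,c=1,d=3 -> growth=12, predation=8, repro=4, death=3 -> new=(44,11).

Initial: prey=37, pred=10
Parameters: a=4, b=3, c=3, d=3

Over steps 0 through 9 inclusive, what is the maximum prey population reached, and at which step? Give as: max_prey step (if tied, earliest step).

Answer: 40 1

Derivation:
Step 1: prey: 37+14-11=40; pred: 10+11-3=18
Step 2: prey: 40+16-21=35; pred: 18+21-5=34
Step 3: prey: 35+14-35=14; pred: 34+35-10=59
Step 4: prey: 14+5-24=0; pred: 59+24-17=66
Step 5: prey: 0+0-0=0; pred: 66+0-19=47
Step 6: prey: 0+0-0=0; pred: 47+0-14=33
Step 7: prey: 0+0-0=0; pred: 33+0-9=24
Step 8: prey: 0+0-0=0; pred: 24+0-7=17
Step 9: prey: 0+0-0=0; pred: 17+0-5=12
Max prey = 40 at step 1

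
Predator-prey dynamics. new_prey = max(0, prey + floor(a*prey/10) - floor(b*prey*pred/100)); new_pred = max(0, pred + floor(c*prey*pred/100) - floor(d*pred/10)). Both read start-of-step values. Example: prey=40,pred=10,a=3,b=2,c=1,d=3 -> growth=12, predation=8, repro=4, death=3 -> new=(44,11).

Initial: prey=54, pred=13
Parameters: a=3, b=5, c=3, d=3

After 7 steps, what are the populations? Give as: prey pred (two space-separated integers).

Answer: 0 10

Derivation:
Step 1: prey: 54+16-35=35; pred: 13+21-3=31
Step 2: prey: 35+10-54=0; pred: 31+32-9=54
Step 3: prey: 0+0-0=0; pred: 54+0-16=38
Step 4: prey: 0+0-0=0; pred: 38+0-11=27
Step 5: prey: 0+0-0=0; pred: 27+0-8=19
Step 6: prey: 0+0-0=0; pred: 19+0-5=14
Step 7: prey: 0+0-0=0; pred: 14+0-4=10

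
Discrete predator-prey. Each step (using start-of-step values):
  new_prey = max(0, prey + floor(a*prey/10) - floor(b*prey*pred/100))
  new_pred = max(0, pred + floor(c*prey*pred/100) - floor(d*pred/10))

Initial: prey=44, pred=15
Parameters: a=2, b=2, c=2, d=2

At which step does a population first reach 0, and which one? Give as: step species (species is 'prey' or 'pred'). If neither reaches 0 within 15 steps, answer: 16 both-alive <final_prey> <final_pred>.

Step 1: prey: 44+8-13=39; pred: 15+13-3=25
Step 2: prey: 39+7-19=27; pred: 25+19-5=39
Step 3: prey: 27+5-21=11; pred: 39+21-7=53
Step 4: prey: 11+2-11=2; pred: 53+11-10=54
Step 5: prey: 2+0-2=0; pred: 54+2-10=46
First extinction: prey at step 5

Answer: 5 prey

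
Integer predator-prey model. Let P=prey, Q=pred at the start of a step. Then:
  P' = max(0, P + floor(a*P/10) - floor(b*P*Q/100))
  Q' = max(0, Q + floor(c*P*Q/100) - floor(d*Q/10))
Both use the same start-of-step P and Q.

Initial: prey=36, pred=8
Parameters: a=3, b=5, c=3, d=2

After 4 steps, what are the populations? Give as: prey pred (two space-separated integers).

Step 1: prey: 36+10-14=32; pred: 8+8-1=15
Step 2: prey: 32+9-24=17; pred: 15+14-3=26
Step 3: prey: 17+5-22=0; pred: 26+13-5=34
Step 4: prey: 0+0-0=0; pred: 34+0-6=28

Answer: 0 28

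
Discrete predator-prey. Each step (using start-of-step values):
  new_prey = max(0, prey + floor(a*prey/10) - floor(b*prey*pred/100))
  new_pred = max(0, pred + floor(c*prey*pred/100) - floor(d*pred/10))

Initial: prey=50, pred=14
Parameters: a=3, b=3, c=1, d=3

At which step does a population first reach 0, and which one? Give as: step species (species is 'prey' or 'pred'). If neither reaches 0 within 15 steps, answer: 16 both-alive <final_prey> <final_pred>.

Answer: 16 both-alive 26 3

Derivation:
Step 1: prey: 50+15-21=44; pred: 14+7-4=17
Step 2: prey: 44+13-22=35; pred: 17+7-5=19
Step 3: prey: 35+10-19=26; pred: 19+6-5=20
Step 4: prey: 26+7-15=18; pred: 20+5-6=19
Step 5: prey: 18+5-10=13; pred: 19+3-5=17
Step 6: prey: 13+3-6=10; pred: 17+2-5=14
Step 7: prey: 10+3-4=9; pred: 14+1-4=11
Step 8: prey: 9+2-2=9; pred: 11+0-3=8
Step 9: prey: 9+2-2=9; pred: 8+0-2=6
Step 10: prey: 9+2-1=10; pred: 6+0-1=5
Step 11: prey: 10+3-1=12; pred: 5+0-1=4
Step 12: prey: 12+3-1=14; pred: 4+0-1=3
Step 13: prey: 14+4-1=17; pred: 3+0-0=3
Step 14: prey: 17+5-1=21; pred: 3+0-0=3
Step 15: prey: 21+6-1=26; pred: 3+0-0=3
No extinction within 15 steps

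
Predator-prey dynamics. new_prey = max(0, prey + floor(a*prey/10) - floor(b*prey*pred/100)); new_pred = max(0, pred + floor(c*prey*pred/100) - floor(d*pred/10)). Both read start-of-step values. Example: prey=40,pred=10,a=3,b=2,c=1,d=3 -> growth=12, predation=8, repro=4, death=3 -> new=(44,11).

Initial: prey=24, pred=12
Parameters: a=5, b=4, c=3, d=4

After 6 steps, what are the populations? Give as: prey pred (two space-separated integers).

Answer: 2 14

Derivation:
Step 1: prey: 24+12-11=25; pred: 12+8-4=16
Step 2: prey: 25+12-16=21; pred: 16+12-6=22
Step 3: prey: 21+10-18=13; pred: 22+13-8=27
Step 4: prey: 13+6-14=5; pred: 27+10-10=27
Step 5: prey: 5+2-5=2; pred: 27+4-10=21
Step 6: prey: 2+1-1=2; pred: 21+1-8=14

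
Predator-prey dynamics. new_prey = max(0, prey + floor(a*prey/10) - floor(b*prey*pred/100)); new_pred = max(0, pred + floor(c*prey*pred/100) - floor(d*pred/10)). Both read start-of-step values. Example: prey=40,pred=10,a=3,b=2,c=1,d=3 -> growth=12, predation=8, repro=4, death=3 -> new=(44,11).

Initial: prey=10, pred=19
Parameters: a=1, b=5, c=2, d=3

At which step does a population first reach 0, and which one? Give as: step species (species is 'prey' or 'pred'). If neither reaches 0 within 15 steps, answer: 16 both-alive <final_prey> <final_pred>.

Step 1: prey: 10+1-9=2; pred: 19+3-5=17
Step 2: prey: 2+0-1=1; pred: 17+0-5=12
Step 3: prey: 1+0-0=1; pred: 12+0-3=9
Step 4: prey: 1+0-0=1; pred: 9+0-2=7
Step 5: prey: 1+0-0=1; pred: 7+0-2=5
Step 6: prey: 1+0-0=1; pred: 5+0-1=4
Step 7: prey: 1+0-0=1; pred: 4+0-1=3
Step 8: prey: 1+0-0=1; pred: 3+0-0=3
Steps 9-15: state stable at prey=1, pred=3 (no change)
No extinction within 15 steps

Answer: 16 both-alive 1 3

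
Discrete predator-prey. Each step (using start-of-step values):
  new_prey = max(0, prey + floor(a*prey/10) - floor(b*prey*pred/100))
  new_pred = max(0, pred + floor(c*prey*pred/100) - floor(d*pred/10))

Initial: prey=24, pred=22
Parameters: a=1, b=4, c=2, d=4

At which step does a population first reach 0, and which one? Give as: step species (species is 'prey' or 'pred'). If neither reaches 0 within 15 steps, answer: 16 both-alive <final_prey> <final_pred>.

Step 1: prey: 24+2-21=5; pred: 22+10-8=24
Step 2: prey: 5+0-4=1; pred: 24+2-9=17
Step 3: prey: 1+0-0=1; pred: 17+0-6=11
Step 4: prey: 1+0-0=1; pred: 11+0-4=7
Step 5: prey: 1+0-0=1; pred: 7+0-2=5
Step 6: prey: 1+0-0=1; pred: 5+0-2=3
Step 7: prey: 1+0-0=1; pred: 3+0-1=2
Step 8: prey: 1+0-0=1; pred: 2+0-0=2
Steps 9-15: state stable at prey=1, pred=2 (no change)
No extinction within 15 steps

Answer: 16 both-alive 1 2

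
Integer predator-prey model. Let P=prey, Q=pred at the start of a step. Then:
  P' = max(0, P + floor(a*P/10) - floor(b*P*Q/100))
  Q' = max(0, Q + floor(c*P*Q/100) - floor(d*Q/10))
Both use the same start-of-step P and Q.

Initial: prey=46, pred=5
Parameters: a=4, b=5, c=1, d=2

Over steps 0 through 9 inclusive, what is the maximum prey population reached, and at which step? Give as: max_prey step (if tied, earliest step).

Step 1: prey: 46+18-11=53; pred: 5+2-1=6
Step 2: prey: 53+21-15=59; pred: 6+3-1=8
Step 3: prey: 59+23-23=59; pred: 8+4-1=11
Step 4: prey: 59+23-32=50; pred: 11+6-2=15
Step 5: prey: 50+20-37=33; pred: 15+7-3=19
Step 6: prey: 33+13-31=15; pred: 19+6-3=22
Step 7: prey: 15+6-16=5; pred: 22+3-4=21
Step 8: prey: 5+2-5=2; pred: 21+1-4=18
Step 9: prey: 2+0-1=1; pred: 18+0-3=15
Max prey = 59 at step 2

Answer: 59 2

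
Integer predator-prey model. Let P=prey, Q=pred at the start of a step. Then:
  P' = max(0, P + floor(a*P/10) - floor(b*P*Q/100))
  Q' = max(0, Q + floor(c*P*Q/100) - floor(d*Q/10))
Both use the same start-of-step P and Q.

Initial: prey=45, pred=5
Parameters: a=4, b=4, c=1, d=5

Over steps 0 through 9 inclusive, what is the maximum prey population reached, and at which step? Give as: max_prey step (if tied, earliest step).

Answer: 102 5

Derivation:
Step 1: prey: 45+18-9=54; pred: 5+2-2=5
Step 2: prey: 54+21-10=65; pred: 5+2-2=5
Step 3: prey: 65+26-13=78; pred: 5+3-2=6
Step 4: prey: 78+31-18=91; pred: 6+4-3=7
Step 5: prey: 91+36-25=102; pred: 7+6-3=10
Step 6: prey: 102+40-40=102; pred: 10+10-5=15
Step 7: prey: 102+40-61=81; pred: 15+15-7=23
Step 8: prey: 81+32-74=39; pred: 23+18-11=30
Step 9: prey: 39+15-46=8; pred: 30+11-15=26
Max prey = 102 at step 5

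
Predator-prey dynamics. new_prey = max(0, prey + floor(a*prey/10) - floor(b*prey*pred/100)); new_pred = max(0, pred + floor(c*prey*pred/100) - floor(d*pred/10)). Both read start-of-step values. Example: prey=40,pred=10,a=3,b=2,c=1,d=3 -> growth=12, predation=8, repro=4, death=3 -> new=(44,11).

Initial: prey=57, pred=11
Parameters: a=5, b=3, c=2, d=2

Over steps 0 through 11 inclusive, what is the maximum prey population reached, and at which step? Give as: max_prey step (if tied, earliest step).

Answer: 67 1

Derivation:
Step 1: prey: 57+28-18=67; pred: 11+12-2=21
Step 2: prey: 67+33-42=58; pred: 21+28-4=45
Step 3: prey: 58+29-78=9; pred: 45+52-9=88
Step 4: prey: 9+4-23=0; pred: 88+15-17=86
Step 5: prey: 0+0-0=0; pred: 86+0-17=69
Step 6: prey: 0+0-0=0; pred: 69+0-13=56
Step 7: prey: 0+0-0=0; pred: 56+0-11=45
Step 8: prey: 0+0-0=0; pred: 45+0-9=36
Step 9: prey: 0+0-0=0; pred: 36+0-7=29
Step 10: prey: 0+0-0=0; pred: 29+0-5=24
Step 11: prey: 0+0-0=0; pred: 24+0-4=20
Max prey = 67 at step 1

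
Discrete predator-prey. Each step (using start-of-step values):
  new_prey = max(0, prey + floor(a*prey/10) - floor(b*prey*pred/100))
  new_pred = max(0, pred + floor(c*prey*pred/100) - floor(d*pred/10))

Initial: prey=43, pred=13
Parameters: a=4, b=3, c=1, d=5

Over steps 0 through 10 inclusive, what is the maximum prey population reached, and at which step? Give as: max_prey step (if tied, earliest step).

Step 1: prey: 43+17-16=44; pred: 13+5-6=12
Step 2: prey: 44+17-15=46; pred: 12+5-6=11
Step 3: prey: 46+18-15=49; pred: 11+5-5=11
Step 4: prey: 49+19-16=52; pred: 11+5-5=11
Step 5: prey: 52+20-17=55; pred: 11+5-5=11
Step 6: prey: 55+22-18=59; pred: 11+6-5=12
Step 7: prey: 59+23-21=61; pred: 12+7-6=13
Step 8: prey: 61+24-23=62; pred: 13+7-6=14
Step 9: prey: 62+24-26=60; pred: 14+8-7=15
Step 10: prey: 60+24-27=57; pred: 15+9-7=17
Max prey = 62 at step 8

Answer: 62 8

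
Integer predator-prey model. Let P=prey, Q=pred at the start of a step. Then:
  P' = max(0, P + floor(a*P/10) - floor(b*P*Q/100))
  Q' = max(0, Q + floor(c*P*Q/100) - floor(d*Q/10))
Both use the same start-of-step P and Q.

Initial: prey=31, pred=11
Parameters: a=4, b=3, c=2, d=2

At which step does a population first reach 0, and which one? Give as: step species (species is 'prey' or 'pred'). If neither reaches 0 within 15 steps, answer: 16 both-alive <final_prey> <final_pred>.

Step 1: prey: 31+12-10=33; pred: 11+6-2=15
Step 2: prey: 33+13-14=32; pred: 15+9-3=21
Step 3: prey: 32+12-20=24; pred: 21+13-4=30
Step 4: prey: 24+9-21=12; pred: 30+14-6=38
Step 5: prey: 12+4-13=3; pred: 38+9-7=40
Step 6: prey: 3+1-3=1; pred: 40+2-8=34
Step 7: prey: 1+0-1=0; pred: 34+0-6=28
First extinction: prey at step 7

Answer: 7 prey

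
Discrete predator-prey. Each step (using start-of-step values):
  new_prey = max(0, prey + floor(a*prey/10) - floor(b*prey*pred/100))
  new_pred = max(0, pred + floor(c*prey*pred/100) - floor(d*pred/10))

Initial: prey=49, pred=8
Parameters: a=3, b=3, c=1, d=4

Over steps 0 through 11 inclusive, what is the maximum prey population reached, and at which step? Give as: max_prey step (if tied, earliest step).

Answer: 57 3

Derivation:
Step 1: prey: 49+14-11=52; pred: 8+3-3=8
Step 2: prey: 52+15-12=55; pred: 8+4-3=9
Step 3: prey: 55+16-14=57; pred: 9+4-3=10
Step 4: prey: 57+17-17=57; pred: 10+5-4=11
Step 5: prey: 57+17-18=56; pred: 11+6-4=13
Step 6: prey: 56+16-21=51; pred: 13+7-5=15
Step 7: prey: 51+15-22=44; pred: 15+7-6=16
Step 8: prey: 44+13-21=36; pred: 16+7-6=17
Step 9: prey: 36+10-18=28; pred: 17+6-6=17
Step 10: prey: 28+8-14=22; pred: 17+4-6=15
Step 11: prey: 22+6-9=19; pred: 15+3-6=12
Max prey = 57 at step 3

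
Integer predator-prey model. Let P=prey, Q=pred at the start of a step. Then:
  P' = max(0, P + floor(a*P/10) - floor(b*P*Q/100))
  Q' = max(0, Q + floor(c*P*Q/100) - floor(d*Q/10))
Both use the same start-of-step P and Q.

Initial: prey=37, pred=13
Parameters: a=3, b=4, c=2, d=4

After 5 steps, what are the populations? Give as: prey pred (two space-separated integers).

Step 1: prey: 37+11-19=29; pred: 13+9-5=17
Step 2: prey: 29+8-19=18; pred: 17+9-6=20
Step 3: prey: 18+5-14=9; pred: 20+7-8=19
Step 4: prey: 9+2-6=5; pred: 19+3-7=15
Step 5: prey: 5+1-3=3; pred: 15+1-6=10

Answer: 3 10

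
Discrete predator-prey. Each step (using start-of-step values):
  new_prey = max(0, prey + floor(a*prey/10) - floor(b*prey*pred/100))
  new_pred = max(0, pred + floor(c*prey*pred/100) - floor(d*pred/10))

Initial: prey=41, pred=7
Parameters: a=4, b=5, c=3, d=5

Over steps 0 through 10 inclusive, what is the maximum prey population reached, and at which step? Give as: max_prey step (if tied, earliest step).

Step 1: prey: 41+16-14=43; pred: 7+8-3=12
Step 2: prey: 43+17-25=35; pred: 12+15-6=21
Step 3: prey: 35+14-36=13; pred: 21+22-10=33
Step 4: prey: 13+5-21=0; pred: 33+12-16=29
Step 5: prey: 0+0-0=0; pred: 29+0-14=15
Step 6: prey: 0+0-0=0; pred: 15+0-7=8
Step 7: prey: 0+0-0=0; pred: 8+0-4=4
Step 8: prey: 0+0-0=0; pred: 4+0-2=2
Step 9: prey: 0+0-0=0; pred: 2+0-1=1
Step 10: prey: 0+0-0=0; pred: 1+0-0=1
Max prey = 43 at step 1

Answer: 43 1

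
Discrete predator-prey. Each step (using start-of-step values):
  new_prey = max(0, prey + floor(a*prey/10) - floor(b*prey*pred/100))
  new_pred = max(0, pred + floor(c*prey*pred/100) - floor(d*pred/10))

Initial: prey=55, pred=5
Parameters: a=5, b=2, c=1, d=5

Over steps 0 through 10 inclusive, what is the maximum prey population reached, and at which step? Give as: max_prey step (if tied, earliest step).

Answer: 226 5

Derivation:
Step 1: prey: 55+27-5=77; pred: 5+2-2=5
Step 2: prey: 77+38-7=108; pred: 5+3-2=6
Step 3: prey: 108+54-12=150; pred: 6+6-3=9
Step 4: prey: 150+75-27=198; pred: 9+13-4=18
Step 5: prey: 198+99-71=226; pred: 18+35-9=44
Step 6: prey: 226+113-198=141; pred: 44+99-22=121
Step 7: prey: 141+70-341=0; pred: 121+170-60=231
Step 8: prey: 0+0-0=0; pred: 231+0-115=116
Step 9: prey: 0+0-0=0; pred: 116+0-58=58
Step 10: prey: 0+0-0=0; pred: 58+0-29=29
Max prey = 226 at step 5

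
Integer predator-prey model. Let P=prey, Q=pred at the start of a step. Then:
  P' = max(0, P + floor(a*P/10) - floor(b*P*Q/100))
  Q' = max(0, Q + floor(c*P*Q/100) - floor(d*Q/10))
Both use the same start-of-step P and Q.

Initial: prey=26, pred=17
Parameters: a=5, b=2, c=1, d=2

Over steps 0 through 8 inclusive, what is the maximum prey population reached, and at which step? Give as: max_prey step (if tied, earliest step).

Answer: 40 4

Derivation:
Step 1: prey: 26+13-8=31; pred: 17+4-3=18
Step 2: prey: 31+15-11=35; pred: 18+5-3=20
Step 3: prey: 35+17-14=38; pred: 20+7-4=23
Step 4: prey: 38+19-17=40; pred: 23+8-4=27
Step 5: prey: 40+20-21=39; pred: 27+10-5=32
Step 6: prey: 39+19-24=34; pred: 32+12-6=38
Step 7: prey: 34+17-25=26; pred: 38+12-7=43
Step 8: prey: 26+13-22=17; pred: 43+11-8=46
Max prey = 40 at step 4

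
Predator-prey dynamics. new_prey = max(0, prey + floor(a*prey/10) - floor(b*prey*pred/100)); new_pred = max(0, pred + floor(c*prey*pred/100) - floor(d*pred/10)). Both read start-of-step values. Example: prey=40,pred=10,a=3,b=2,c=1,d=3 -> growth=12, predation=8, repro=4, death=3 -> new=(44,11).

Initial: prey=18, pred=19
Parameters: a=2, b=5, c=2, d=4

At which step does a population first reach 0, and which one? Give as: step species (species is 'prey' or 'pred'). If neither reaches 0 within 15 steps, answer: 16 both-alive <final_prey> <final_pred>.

Step 1: prey: 18+3-17=4; pred: 19+6-7=18
Step 2: prey: 4+0-3=1; pred: 18+1-7=12
Step 3: prey: 1+0-0=1; pred: 12+0-4=8
Step 4: prey: 1+0-0=1; pred: 8+0-3=5
Step 5: prey: 1+0-0=1; pred: 5+0-2=3
Step 6: prey: 1+0-0=1; pred: 3+0-1=2
Step 7: prey: 1+0-0=1; pred: 2+0-0=2
Steps 8-15: state stable at prey=1, pred=2 (no change)
No extinction within 15 steps

Answer: 16 both-alive 1 2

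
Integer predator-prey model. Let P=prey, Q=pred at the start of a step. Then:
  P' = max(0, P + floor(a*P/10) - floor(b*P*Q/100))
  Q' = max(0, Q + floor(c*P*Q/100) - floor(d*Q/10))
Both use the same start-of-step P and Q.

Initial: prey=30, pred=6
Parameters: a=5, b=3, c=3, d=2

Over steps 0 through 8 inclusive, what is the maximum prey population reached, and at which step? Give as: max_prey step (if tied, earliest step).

Step 1: prey: 30+15-5=40; pred: 6+5-1=10
Step 2: prey: 40+20-12=48; pred: 10+12-2=20
Step 3: prey: 48+24-28=44; pred: 20+28-4=44
Step 4: prey: 44+22-58=8; pred: 44+58-8=94
Step 5: prey: 8+4-22=0; pred: 94+22-18=98
Step 6: prey: 0+0-0=0; pred: 98+0-19=79
Step 7: prey: 0+0-0=0; pred: 79+0-15=64
Step 8: prey: 0+0-0=0; pred: 64+0-12=52
Max prey = 48 at step 2

Answer: 48 2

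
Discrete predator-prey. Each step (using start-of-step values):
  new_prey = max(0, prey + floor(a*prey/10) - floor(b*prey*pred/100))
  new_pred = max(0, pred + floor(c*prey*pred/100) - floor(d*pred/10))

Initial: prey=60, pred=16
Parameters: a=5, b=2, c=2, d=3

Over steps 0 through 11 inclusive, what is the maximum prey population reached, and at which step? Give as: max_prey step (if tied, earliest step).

Answer: 71 1

Derivation:
Step 1: prey: 60+30-19=71; pred: 16+19-4=31
Step 2: prey: 71+35-44=62; pred: 31+44-9=66
Step 3: prey: 62+31-81=12; pred: 66+81-19=128
Step 4: prey: 12+6-30=0; pred: 128+30-38=120
Step 5: prey: 0+0-0=0; pred: 120+0-36=84
Step 6: prey: 0+0-0=0; pred: 84+0-25=59
Step 7: prey: 0+0-0=0; pred: 59+0-17=42
Step 8: prey: 0+0-0=0; pred: 42+0-12=30
Step 9: prey: 0+0-0=0; pred: 30+0-9=21
Step 10: prey: 0+0-0=0; pred: 21+0-6=15
Step 11: prey: 0+0-0=0; pred: 15+0-4=11
Max prey = 71 at step 1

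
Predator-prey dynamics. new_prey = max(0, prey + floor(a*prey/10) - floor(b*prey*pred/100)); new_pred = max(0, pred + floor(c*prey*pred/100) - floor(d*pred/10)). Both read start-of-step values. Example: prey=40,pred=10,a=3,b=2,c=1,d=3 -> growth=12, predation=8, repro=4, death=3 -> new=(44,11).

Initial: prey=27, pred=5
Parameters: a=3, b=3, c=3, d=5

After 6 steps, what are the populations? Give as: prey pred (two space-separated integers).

Step 1: prey: 27+8-4=31; pred: 5+4-2=7
Step 2: prey: 31+9-6=34; pred: 7+6-3=10
Step 3: prey: 34+10-10=34; pred: 10+10-5=15
Step 4: prey: 34+10-15=29; pred: 15+15-7=23
Step 5: prey: 29+8-20=17; pred: 23+20-11=32
Step 6: prey: 17+5-16=6; pred: 32+16-16=32

Answer: 6 32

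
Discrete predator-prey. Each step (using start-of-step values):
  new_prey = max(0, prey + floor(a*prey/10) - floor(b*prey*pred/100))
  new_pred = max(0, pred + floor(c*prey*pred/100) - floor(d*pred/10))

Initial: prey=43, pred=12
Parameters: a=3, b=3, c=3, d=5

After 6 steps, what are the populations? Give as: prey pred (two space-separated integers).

Answer: 0 8

Derivation:
Step 1: prey: 43+12-15=40; pred: 12+15-6=21
Step 2: prey: 40+12-25=27; pred: 21+25-10=36
Step 3: prey: 27+8-29=6; pred: 36+29-18=47
Step 4: prey: 6+1-8=0; pred: 47+8-23=32
Step 5: prey: 0+0-0=0; pred: 32+0-16=16
Step 6: prey: 0+0-0=0; pred: 16+0-8=8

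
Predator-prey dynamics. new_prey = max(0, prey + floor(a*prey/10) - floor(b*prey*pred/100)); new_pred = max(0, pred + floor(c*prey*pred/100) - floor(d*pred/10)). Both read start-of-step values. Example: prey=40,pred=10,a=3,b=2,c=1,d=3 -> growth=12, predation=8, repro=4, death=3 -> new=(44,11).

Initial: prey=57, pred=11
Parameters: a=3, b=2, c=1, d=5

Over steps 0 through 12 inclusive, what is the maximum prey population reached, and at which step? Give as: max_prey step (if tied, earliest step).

Answer: 68 3

Derivation:
Step 1: prey: 57+17-12=62; pred: 11+6-5=12
Step 2: prey: 62+18-14=66; pred: 12+7-6=13
Step 3: prey: 66+19-17=68; pred: 13+8-6=15
Step 4: prey: 68+20-20=68; pred: 15+10-7=18
Step 5: prey: 68+20-24=64; pred: 18+12-9=21
Step 6: prey: 64+19-26=57; pred: 21+13-10=24
Step 7: prey: 57+17-27=47; pred: 24+13-12=25
Step 8: prey: 47+14-23=38; pred: 25+11-12=24
Step 9: prey: 38+11-18=31; pred: 24+9-12=21
Step 10: prey: 31+9-13=27; pred: 21+6-10=17
Step 11: prey: 27+8-9=26; pred: 17+4-8=13
Step 12: prey: 26+7-6=27; pred: 13+3-6=10
Max prey = 68 at step 3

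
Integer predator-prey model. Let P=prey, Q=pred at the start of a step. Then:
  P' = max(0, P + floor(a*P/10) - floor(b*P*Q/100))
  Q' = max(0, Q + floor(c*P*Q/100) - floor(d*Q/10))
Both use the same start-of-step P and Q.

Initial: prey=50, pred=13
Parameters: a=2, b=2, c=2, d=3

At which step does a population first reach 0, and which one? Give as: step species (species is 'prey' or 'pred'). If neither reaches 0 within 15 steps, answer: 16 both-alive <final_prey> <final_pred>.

Answer: 5 prey

Derivation:
Step 1: prey: 50+10-13=47; pred: 13+13-3=23
Step 2: prey: 47+9-21=35; pred: 23+21-6=38
Step 3: prey: 35+7-26=16; pred: 38+26-11=53
Step 4: prey: 16+3-16=3; pred: 53+16-15=54
Step 5: prey: 3+0-3=0; pred: 54+3-16=41
First extinction: prey at step 5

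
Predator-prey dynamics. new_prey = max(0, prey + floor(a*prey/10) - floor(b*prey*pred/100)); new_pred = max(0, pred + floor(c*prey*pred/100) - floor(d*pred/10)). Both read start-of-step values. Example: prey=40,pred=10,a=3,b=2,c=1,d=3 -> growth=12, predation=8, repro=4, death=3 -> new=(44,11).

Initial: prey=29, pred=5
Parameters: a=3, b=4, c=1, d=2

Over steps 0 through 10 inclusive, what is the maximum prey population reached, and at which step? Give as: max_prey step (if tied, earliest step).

Answer: 49 7

Derivation:
Step 1: prey: 29+8-5=32; pred: 5+1-1=5
Step 2: prey: 32+9-6=35; pred: 5+1-1=5
Step 3: prey: 35+10-7=38; pred: 5+1-1=5
Step 4: prey: 38+11-7=42; pred: 5+1-1=5
Step 5: prey: 42+12-8=46; pred: 5+2-1=6
Step 6: prey: 46+13-11=48; pred: 6+2-1=7
Step 7: prey: 48+14-13=49; pred: 7+3-1=9
Step 8: prey: 49+14-17=46; pred: 9+4-1=12
Step 9: prey: 46+13-22=37; pred: 12+5-2=15
Step 10: prey: 37+11-22=26; pred: 15+5-3=17
Max prey = 49 at step 7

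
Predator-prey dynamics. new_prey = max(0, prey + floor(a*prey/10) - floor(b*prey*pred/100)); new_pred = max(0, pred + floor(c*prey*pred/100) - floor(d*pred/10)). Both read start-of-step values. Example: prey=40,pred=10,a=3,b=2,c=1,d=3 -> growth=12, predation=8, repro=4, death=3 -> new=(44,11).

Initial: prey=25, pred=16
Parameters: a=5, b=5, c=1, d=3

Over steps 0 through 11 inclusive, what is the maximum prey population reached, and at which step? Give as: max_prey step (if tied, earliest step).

Step 1: prey: 25+12-20=17; pred: 16+4-4=16
Step 2: prey: 17+8-13=12; pred: 16+2-4=14
Step 3: prey: 12+6-8=10; pred: 14+1-4=11
Step 4: prey: 10+5-5=10; pred: 11+1-3=9
Step 5: prey: 10+5-4=11; pred: 9+0-2=7
Step 6: prey: 11+5-3=13; pred: 7+0-2=5
Step 7: prey: 13+6-3=16; pred: 5+0-1=4
Step 8: prey: 16+8-3=21; pred: 4+0-1=3
Step 9: prey: 21+10-3=28; pred: 3+0-0=3
Step 10: prey: 28+14-4=38; pred: 3+0-0=3
Step 11: prey: 38+19-5=52; pred: 3+1-0=4
Max prey = 52 at step 11

Answer: 52 11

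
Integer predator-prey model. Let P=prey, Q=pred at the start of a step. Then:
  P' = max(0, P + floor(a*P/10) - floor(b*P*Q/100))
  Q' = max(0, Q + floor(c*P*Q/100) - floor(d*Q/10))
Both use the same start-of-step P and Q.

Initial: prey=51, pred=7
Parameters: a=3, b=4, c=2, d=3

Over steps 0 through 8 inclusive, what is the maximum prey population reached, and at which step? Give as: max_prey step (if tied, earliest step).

Answer: 52 1

Derivation:
Step 1: prey: 51+15-14=52; pred: 7+7-2=12
Step 2: prey: 52+15-24=43; pred: 12+12-3=21
Step 3: prey: 43+12-36=19; pred: 21+18-6=33
Step 4: prey: 19+5-25=0; pred: 33+12-9=36
Step 5: prey: 0+0-0=0; pred: 36+0-10=26
Step 6: prey: 0+0-0=0; pred: 26+0-7=19
Step 7: prey: 0+0-0=0; pred: 19+0-5=14
Step 8: prey: 0+0-0=0; pred: 14+0-4=10
Max prey = 52 at step 1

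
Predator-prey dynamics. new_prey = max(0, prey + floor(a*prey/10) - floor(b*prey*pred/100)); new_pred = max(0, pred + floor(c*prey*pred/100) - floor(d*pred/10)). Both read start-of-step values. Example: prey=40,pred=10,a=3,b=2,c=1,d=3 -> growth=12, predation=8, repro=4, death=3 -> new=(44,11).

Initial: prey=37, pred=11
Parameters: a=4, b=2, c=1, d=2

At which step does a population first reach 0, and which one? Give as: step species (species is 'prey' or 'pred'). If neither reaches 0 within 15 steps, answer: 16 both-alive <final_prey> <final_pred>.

Step 1: prey: 37+14-8=43; pred: 11+4-2=13
Step 2: prey: 43+17-11=49; pred: 13+5-2=16
Step 3: prey: 49+19-15=53; pred: 16+7-3=20
Step 4: prey: 53+21-21=53; pred: 20+10-4=26
Step 5: prey: 53+21-27=47; pred: 26+13-5=34
Step 6: prey: 47+18-31=34; pred: 34+15-6=43
Step 7: prey: 34+13-29=18; pred: 43+14-8=49
Step 8: prey: 18+7-17=8; pred: 49+8-9=48
Step 9: prey: 8+3-7=4; pred: 48+3-9=42
Step 10: prey: 4+1-3=2; pred: 42+1-8=35
Step 11: prey: 2+0-1=1; pred: 35+0-7=28
Step 12: prey: 1+0-0=1; pred: 28+0-5=23
Step 13: prey: 1+0-0=1; pred: 23+0-4=19
Step 14: prey: 1+0-0=1; pred: 19+0-3=16
Step 15: prey: 1+0-0=1; pred: 16+0-3=13
No extinction within 15 steps

Answer: 16 both-alive 1 13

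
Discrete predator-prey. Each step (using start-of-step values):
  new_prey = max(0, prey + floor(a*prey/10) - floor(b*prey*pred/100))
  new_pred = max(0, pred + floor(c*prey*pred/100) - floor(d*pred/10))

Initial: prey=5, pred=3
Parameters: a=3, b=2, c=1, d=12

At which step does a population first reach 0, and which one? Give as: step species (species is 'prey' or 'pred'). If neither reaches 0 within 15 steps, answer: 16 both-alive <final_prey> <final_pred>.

Answer: 1 pred

Derivation:
Step 1: prey: 5+1-0=6; pred: 3+0-3=0
First extinction: pred at step 1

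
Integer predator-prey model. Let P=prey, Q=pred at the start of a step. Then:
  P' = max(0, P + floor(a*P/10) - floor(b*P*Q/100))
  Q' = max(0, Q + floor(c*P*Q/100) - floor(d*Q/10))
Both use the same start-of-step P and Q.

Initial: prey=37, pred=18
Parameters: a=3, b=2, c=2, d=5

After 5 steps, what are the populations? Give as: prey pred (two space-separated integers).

Answer: 14 23

Derivation:
Step 1: prey: 37+11-13=35; pred: 18+13-9=22
Step 2: prey: 35+10-15=30; pred: 22+15-11=26
Step 3: prey: 30+9-15=24; pred: 26+15-13=28
Step 4: prey: 24+7-13=18; pred: 28+13-14=27
Step 5: prey: 18+5-9=14; pred: 27+9-13=23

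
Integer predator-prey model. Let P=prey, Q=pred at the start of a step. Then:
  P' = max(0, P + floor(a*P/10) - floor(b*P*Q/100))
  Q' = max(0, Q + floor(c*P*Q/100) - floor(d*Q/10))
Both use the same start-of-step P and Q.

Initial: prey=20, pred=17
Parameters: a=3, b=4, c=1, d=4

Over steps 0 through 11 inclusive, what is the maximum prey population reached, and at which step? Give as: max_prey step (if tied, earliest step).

Step 1: prey: 20+6-13=13; pred: 17+3-6=14
Step 2: prey: 13+3-7=9; pred: 14+1-5=10
Step 3: prey: 9+2-3=8; pred: 10+0-4=6
Step 4: prey: 8+2-1=9; pred: 6+0-2=4
Step 5: prey: 9+2-1=10; pred: 4+0-1=3
Step 6: prey: 10+3-1=12; pred: 3+0-1=2
Step 7: prey: 12+3-0=15; pred: 2+0-0=2
Step 8: prey: 15+4-1=18; pred: 2+0-0=2
Step 9: prey: 18+5-1=22; pred: 2+0-0=2
Step 10: prey: 22+6-1=27; pred: 2+0-0=2
Step 11: prey: 27+8-2=33; pred: 2+0-0=2
Max prey = 33 at step 11

Answer: 33 11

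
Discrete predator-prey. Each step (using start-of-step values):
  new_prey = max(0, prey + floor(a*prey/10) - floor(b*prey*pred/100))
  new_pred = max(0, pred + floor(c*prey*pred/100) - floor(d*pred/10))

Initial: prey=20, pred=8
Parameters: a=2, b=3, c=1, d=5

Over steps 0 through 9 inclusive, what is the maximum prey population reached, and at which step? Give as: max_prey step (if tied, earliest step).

Step 1: prey: 20+4-4=20; pred: 8+1-4=5
Step 2: prey: 20+4-3=21; pred: 5+1-2=4
Step 3: prey: 21+4-2=23; pred: 4+0-2=2
Step 4: prey: 23+4-1=26; pred: 2+0-1=1
Step 5: prey: 26+5-0=31; pred: 1+0-0=1
Step 6: prey: 31+6-0=37; pred: 1+0-0=1
Step 7: prey: 37+7-1=43; pred: 1+0-0=1
Step 8: prey: 43+8-1=50; pred: 1+0-0=1
Step 9: prey: 50+10-1=59; pred: 1+0-0=1
Max prey = 59 at step 9

Answer: 59 9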